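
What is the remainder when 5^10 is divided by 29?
By repeated squaring mod 29: 5^{1}≡5, 5^{2}≡25, 5^{4}≡16, 5^{8}≡24. Then 5^{10} = 5^{8+2} ≡ 24 × 25 ≡ 20 mod 29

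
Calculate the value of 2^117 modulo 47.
Using Fermat: 2^{46} ≡ 1 mod 47. 117 ≡ 25 mod 46. So 2^{117} ≡ 2^{25} ≡ 4 mod 47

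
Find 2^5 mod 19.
By repeated squaring mod 19: 2^{1}≡2, 2^{2}≡4, 2^{4}≡16. Then 2^{5} = 2^{4+1} ≡ 16 × 2 ≡ 13 mod 19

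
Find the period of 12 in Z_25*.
Powers of 12 mod 25: 12^1≡12, 12^2≡19, 12^3≡3, 12^4≡11, 12^5≡7, 12^6≡9, 12^7≡8, 12^8≡21, 12^9≡2, 12^10≡24, 12^11≡13, 12^12≡6, 12^13≡22, 12^14≡14, 12^15≡18, 12^16≡16, 12^17≡17, 12^18≡4, 12^19≡23, 12^20≡1. Order = 20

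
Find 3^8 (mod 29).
By repeated squaring (mod 29): 3^{1}≡3, 3^{2}≡9, 3^{4}≡23, 3^{8}≡7. So 3^{8} ≡ 7 (mod 29)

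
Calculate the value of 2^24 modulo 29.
By repeated squaring mod 29: 2^{1}≡2, 2^{2}≡4, 2^{4}≡16, 2^{8}≡24, 2^{16}≡25. Then 2^{24} = 2^{16+8} ≡ 25 × 24 ≡ 20 mod 29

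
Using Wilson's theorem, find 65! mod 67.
(66)! = (65)! × (66) ≡ -1 (mod 67). So (65)! ≡ -1 × (66)^(-1) ≡ (-1)×(-1) = 1 (mod 67)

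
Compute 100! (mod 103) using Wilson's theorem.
(102)! = (100)! × (101) × (102) ≡ -1 (mod 103). So (100)! ≡ -1 × [(102)(101)]^(-1) ≡ 51 (mod 103)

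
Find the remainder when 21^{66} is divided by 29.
By Fermat: 21^{28} ≡ 1 (mod 29). 66 = 2×28 + 10. So 21^{66} ≡ 21^{10} ≡ 4 (mod 29)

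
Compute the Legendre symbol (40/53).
(40/53) = 40^{26} mod 53 = 1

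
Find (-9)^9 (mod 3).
By repeated squaring (mod 3): (-9)^{1}≡0, (-9)^{2}≡0, (-9)^{4}≡0, (-9)^{8}≡0. Then (-9)^{9} = (-9)^{8+1} ≡ 0 × 0 ≡ 0 (mod 3)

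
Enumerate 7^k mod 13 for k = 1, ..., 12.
7^1, 7^2, ..., 7^{12} mod 13: [7, 10, 5, 9, 11, 12, 6, 3, 8, 4, 2, 1]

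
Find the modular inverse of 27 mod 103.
Since 103 is prime, by Fermat 27^(-1) ≡ 27^{101} ≡ 42 mod 103. Verify: 27 × 42 = 1134 ≡ 1 mod 103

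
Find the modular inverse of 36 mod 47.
Since 47 is prime, by Fermat 36^(-1) ≡ 36^{45} ≡ 17 (mod 47). Verify: 36 × 17 = 612 ≡ 1 (mod 47)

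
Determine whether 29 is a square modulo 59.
By Euler's criterion: 29^{29} ≡ 1 mod 59. Since this equals 1, 29 is a QR.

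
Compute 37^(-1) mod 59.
Since 59 is prime, by Fermat 37^(-1) ≡ 37^{57} ≡ 8 mod 59. Verify: 37 × 8 = 296 ≡ 1 mod 59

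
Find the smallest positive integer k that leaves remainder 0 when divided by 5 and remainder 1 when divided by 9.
M = 5 × 9 = 45. M₁ = 9, y₁ ≡ 4 (mod 5). M₂ = 5, y₂ ≡ 2 (mod 9). k = 0×9×4 + 1×5×2 ≡ 10 (mod 45)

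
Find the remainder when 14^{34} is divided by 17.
By Fermat: 14^{16} ≡ 1 mod 17. 34 = 2×16 + 2. So 14^{34} ≡ 14^{2} ≡ 9 mod 17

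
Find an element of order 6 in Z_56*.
17 has order 6 mod 56 since 17^{6} ≡ 1 mod 56 and no smaller power works.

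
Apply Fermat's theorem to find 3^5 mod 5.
By Fermat: 3^{4} ≡ 1 mod 5. So 3^{5} = 3^{4} · 3^{1} ≡ 3^{1} ≡ 3 mod 5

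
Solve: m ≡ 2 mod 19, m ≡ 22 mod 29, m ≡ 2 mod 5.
M = 19 × 29 × 5 = 2755. M₁ = 145, y₁ ≡ 8 mod 19. M₂ = 95, y₂ ≡ 11 mod 29. M₃ = 551, y₃ ≡ 1 mod 5. m = 2×145×8 + 22×95×11 + 2×551×1 ≡ 1617 mod 2755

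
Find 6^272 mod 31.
Using Fermat: 6^{30} ≡ 1 mod 31. 272 ≡ 2 mod 30. So 6^{272} ≡ 6^{2} ≡ 5 mod 31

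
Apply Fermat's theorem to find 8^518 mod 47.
By Fermat: 8^{46} ≡ 1 mod 47. 518 ≡ 12 mod 46. So 8^{518} ≡ 8^{12} ≡ 14 mod 47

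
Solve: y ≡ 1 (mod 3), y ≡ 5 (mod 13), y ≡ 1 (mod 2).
M = 3 × 13 × 2 = 78. M₁ = 26, y₁ ≡ 2 (mod 3). M₂ = 6, y₂ ≡ 11 (mod 13). M₃ = 39, y₃ ≡ 1 (mod 2). y = 1×26×2 + 5×6×11 + 1×39×1 ≡ 31 (mod 78)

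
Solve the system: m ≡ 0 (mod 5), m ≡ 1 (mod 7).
M = 5 × 7 = 35. M₁ = 7, y₁ ≡ 3 (mod 5). M₂ = 5, y₂ ≡ 3 (mod 7). m = 0×7×3 + 1×5×3 ≡ 15 (mod 35)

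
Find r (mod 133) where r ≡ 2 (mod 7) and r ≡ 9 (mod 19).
M = 7 × 19 = 133. M₁ = 19, y₁ ≡ 3 (mod 7). M₂ = 7, y₂ ≡ 11 (mod 19). r = 2×19×3 + 9×7×11 ≡ 9 (mod 133)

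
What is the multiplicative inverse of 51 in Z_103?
Since 103 is prime, by Fermat 51^(-1) ≡ 51^{101} ≡ 101 (mod 103). Verify: 51 × 101 = 5151 ≡ 1 (mod 103)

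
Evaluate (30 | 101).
(30/101) = 30^{50} mod 101 = 1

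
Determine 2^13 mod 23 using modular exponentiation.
By repeated squaring mod 23: 2^{1}≡2, 2^{2}≡4, 2^{4}≡16, 2^{8}≡3. Then 2^{13} = 2^{8+4+1} ≡ 3 × 16 × 2 ≡ 4 mod 23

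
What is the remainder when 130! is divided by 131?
By Wilson's theorem, (130)! ≡ -1 ≡ 130 mod 131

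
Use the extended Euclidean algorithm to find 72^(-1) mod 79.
Extended GCD: 72(-34) + 79(31) = 1. So 72^(-1) ≡ -34 ≡ 45 mod 79. Verify: 72 × 45 = 3240 ≡ 1 mod 79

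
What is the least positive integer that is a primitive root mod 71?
g = 7. Powers: [7, 49, 59, 58, 51, 2, 14, 27, ...] generates all 70 non-zero residues.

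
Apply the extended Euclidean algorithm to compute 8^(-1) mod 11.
Extended GCD: 8(-4) + 11(3) = 1. So 8^(-1) ≡ -4 ≡ 7 mod 11. Verify: 8 × 7 = 56 ≡ 1 mod 11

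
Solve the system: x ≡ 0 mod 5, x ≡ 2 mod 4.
M = 5 × 4 = 20. M₁ = 4, y₁ ≡ 4 mod 5. M₂ = 5, y₂ ≡ 1 mod 4. x = 0×4×4 + 2×5×1 ≡ 10 mod 20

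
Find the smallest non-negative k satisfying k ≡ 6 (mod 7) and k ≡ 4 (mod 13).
M = 7 × 13 = 91. M₁ = 13, y₁ ≡ 6 (mod 7). M₂ = 7, y₂ ≡ 2 (mod 13). k = 6×13×6 + 4×7×2 ≡ 69 (mod 91)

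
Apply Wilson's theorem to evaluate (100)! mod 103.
(102)! = (100)! × (101) × (102) ≡ -1 mod 103. So (100)! ≡ -1 × [(102)(101)]^(-1) ≡ 51 mod 103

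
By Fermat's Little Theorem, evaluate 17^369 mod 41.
By Fermat: 17^{40} ≡ 1 (mod 41). 369 ≡ 9 (mod 40). So 17^{369} ≡ 17^{9} ≡ 26 (mod 41)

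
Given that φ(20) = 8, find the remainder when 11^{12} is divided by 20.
By Euler: 11^{8} ≡ 1 (mod 20) since gcd(11, 20) = 1. 12 = 1×8 + 4. So 11^{12} ≡ 11^{4} ≡ 1 (mod 20)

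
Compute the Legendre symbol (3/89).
(3/89) = 3^{44} mod 89 = -1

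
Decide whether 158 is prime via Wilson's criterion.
(157)! mod 158 = 0. Since 0 ≢ -1 (mod 158), 158 is not prime.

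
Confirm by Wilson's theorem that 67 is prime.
(66)! mod 67 = 66. Since this equals -1 mod 67, Wilson confirms 67 is prime.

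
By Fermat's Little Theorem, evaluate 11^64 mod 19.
By Fermat: 11^{18} ≡ 1 (mod 19). 64 = 3×18 + 10. So 11^{64} ≡ 11^{10} ≡ 11 (mod 19)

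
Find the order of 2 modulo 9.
Powers of 2 mod 9: 2^1≡2, 2^2≡4, 2^3≡8, 2^4≡7, 2^5≡5, 2^6≡1. Order = 6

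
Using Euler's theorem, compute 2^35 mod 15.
By Euler: 2^{8} ≡ 1 mod 15 since gcd(2, 15) = 1. 35 = 4×8 + 3. So 2^{35} ≡ 2^{3} ≡ 8 mod 15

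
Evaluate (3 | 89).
(3/89) = 3^{44} mod 89 = -1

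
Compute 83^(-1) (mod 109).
Since 109 is prime, by Fermat 83^(-1) ≡ 83^{107} ≡ 88 (mod 109). Verify: 83 × 88 = 7304 ≡ 1 (mod 109)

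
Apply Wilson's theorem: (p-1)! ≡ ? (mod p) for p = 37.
By Wilson's theorem, (36)! ≡ -1 ≡ 36 (mod 37)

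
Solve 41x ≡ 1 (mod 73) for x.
Since 73 is prime, by Fermat 41^(-1) ≡ 41^{71} ≡ 57 (mod 73). Verify: 41 × 57 = 2337 ≡ 1 (mod 73)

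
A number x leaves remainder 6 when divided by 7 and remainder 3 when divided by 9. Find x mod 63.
M = 7 × 9 = 63. M₁ = 9, y₁ ≡ 4 mod 7. M₂ = 7, y₂ ≡ 4 mod 9. x = 6×9×4 + 3×7×4 ≡ 48 mod 63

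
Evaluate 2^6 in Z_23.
By repeated squaring mod 23: 2^{1}≡2, 2^{2}≡4, 2^{4}≡16. Then 2^{6} = 2^{4+2} ≡ 16 × 4 ≡ 18 mod 23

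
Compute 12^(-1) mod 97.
Since 97 is prime, by Fermat 12^(-1) ≡ 12^{95} ≡ 89 mod 97. Verify: 12 × 89 = 1068 ≡ 1 mod 97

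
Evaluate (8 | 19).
(8/19) = 8^{9} mod 19 = -1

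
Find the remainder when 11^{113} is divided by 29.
By Fermat: 11^{28} ≡ 1 (mod 29). 113 = 4×28 + 1. So 11^{113} ≡ 11^{1} ≡ 11 (mod 29)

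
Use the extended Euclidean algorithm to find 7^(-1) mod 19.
Extended GCD: 7(-8) + 19(3) = 1. So 7^(-1) ≡ -8 ≡ 11 (mod 19). Verify: 7 × 11 = 77 ≡ 1 (mod 19)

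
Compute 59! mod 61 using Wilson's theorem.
(60)! = (59)! × (60) ≡ -1 mod 61. So (59)! ≡ -1 × (60)^(-1) ≡ (-1)×(-1) = 1 mod 61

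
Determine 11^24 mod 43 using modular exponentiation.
By repeated squaring mod 43: 11^{1}≡11, 11^{2}≡35, 11^{4}≡21, 11^{8}≡11, 11^{16}≡35. Then 11^{24} = 11^{16+8} ≡ 35 × 11 ≡ 41 mod 43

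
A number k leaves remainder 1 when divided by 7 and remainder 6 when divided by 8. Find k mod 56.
M = 7 × 8 = 56. M₁ = 8, y₁ ≡ 1 mod 7. M₂ = 7, y₂ ≡ 7 mod 8. k = 1×8×1 + 6×7×7 ≡ 22 mod 56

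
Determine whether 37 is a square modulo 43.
By Euler's criterion: 37^{21} ≡ 42 (mod 43). Since this equals -1 (≡ 42), 37 is not a QR.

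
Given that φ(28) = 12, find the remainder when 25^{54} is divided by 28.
By Euler: 25^{12} ≡ 1 mod 28 since gcd(25, 28) = 1. 54 = 4×12 + 6. So 25^{54} ≡ 25^{6} ≡ 1 mod 28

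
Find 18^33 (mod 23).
Using Fermat: 18^{22} ≡ 1 (mod 23). 33 ≡ 11 (mod 22). So 18^{33} ≡ 18^{11} ≡ 1 (mod 23)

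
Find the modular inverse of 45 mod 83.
Since 83 is prime, by Fermat 45^(-1) ≡ 45^{81} ≡ 24 (mod 83). Verify: 45 × 24 = 1080 ≡ 1 (mod 83)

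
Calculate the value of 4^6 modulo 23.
By repeated squaring mod 23: 4^{1}≡4, 4^{2}≡16, 4^{4}≡3. Then 4^{6} = 4^{4+2} ≡ 3 × 16 ≡ 2 mod 23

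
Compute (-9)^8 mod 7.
Using Fermat: (-9)^{6} ≡ 1 mod 7. 8 ≡ 2 mod 6. So (-9)^{8} ≡ (-9)^{2} ≡ 4 mod 7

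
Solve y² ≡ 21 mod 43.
The square roots of 21 mod 43 are 35 and 8. Verify: 35² = 1225 ≡ 21 mod 43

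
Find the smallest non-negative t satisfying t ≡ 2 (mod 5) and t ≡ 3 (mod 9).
M = 5 × 9 = 45. M₁ = 9, y₁ ≡ 4 (mod 5). M₂ = 5, y₂ ≡ 2 (mod 9). t = 2×9×4 + 3×5×2 ≡ 12 (mod 45)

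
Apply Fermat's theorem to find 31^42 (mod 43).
By Fermat's Little Theorem, 31^{42} ≡ 1 (mod 43) since 43 is prime and gcd(31, 43) = 1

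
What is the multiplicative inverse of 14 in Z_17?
Since 17 is prime, by Fermat 14^(-1) ≡ 14^{15} ≡ 11 mod 17. Verify: 14 × 11 = 154 ≡ 1 mod 17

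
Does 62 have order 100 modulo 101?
62^{20} ≡ 1 (mod 101) and 20 < 100, so ord_101(62) = 20 ≠ 100 and 62 is not a primitive root.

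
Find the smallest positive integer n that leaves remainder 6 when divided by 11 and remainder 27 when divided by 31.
M = 11 × 31 = 341. M₁ = 31, y₁ ≡ 5 mod 11. M₂ = 11, y₂ ≡ 17 mod 31. n = 6×31×5 + 27×11×17 ≡ 182 mod 341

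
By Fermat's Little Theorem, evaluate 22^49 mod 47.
By Fermat: 22^{46} ≡ 1 mod 47. So 22^{49} = 22^{46} · 22^{3} ≡ 22^{3} ≡ 26 mod 47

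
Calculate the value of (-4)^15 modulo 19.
By repeated squaring mod 19: (-4)^{1}≡15, (-4)^{2}≡16, (-4)^{4}≡9, (-4)^{8}≡5. Then (-4)^{15} = (-4)^{8+4+2+1} ≡ 5 × 9 × 16 × 15 ≡ 8 mod 19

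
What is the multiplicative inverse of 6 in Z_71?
Since 71 is prime, by Fermat 6^(-1) ≡ 6^{69} ≡ 12 (mod 71). Verify: 6 × 12 = 72 ≡ 1 (mod 71)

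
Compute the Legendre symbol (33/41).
(33/41) = 33^{20} mod 41 = 1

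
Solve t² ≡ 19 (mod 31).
The square roots of 19 mod 31 are 9 and 22. Verify: 9² = 81 ≡ 19 (mod 31)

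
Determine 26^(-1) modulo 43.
Since 43 is prime, by Fermat 26^(-1) ≡ 26^{41} ≡ 5 mod 43. Verify: 26 × 5 = 130 ≡ 1 mod 43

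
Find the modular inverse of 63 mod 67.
Since 67 is prime, by Fermat 63^(-1) ≡ 63^{65} ≡ 50 mod 67. Verify: 63 × 50 = 3150 ≡ 1 mod 67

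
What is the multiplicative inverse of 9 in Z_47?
Since 47 is prime, by Fermat 9^(-1) ≡ 9^{45} ≡ 21 mod 47. Verify: 9 × 21 = 189 ≡ 1 mod 47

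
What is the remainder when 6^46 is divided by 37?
Using Fermat: 6^{36} ≡ 1 mod 37. 46 ≡ 10 mod 36. So 6^{46} ≡ 6^{10} ≡ 36 mod 37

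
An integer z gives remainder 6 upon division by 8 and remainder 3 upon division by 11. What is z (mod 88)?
M = 8 × 11 = 88. M₁ = 11, y₁ ≡ 3 (mod 8). M₂ = 8, y₂ ≡ 7 (mod 11). z = 6×11×3 + 3×8×7 ≡ 14 (mod 88)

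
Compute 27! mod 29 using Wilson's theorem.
(28)! = (27)! × (28) ≡ -1 mod 29. So (27)! ≡ -1 × (28)^(-1) ≡ (-1)×(-1) = 1 mod 29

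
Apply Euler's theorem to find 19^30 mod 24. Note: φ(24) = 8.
By Euler: 19^{8} ≡ 1 mod 24 since gcd(19, 24) = 1. 30 = 3×8 + 6. So 19^{30} ≡ 19^{6} ≡ 1 mod 24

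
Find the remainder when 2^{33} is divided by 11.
By Fermat: 2^{10} ≡ 1 mod 11. 33 = 3×10 + 3. So 2^{33} ≡ 2^{3} ≡ 8 mod 11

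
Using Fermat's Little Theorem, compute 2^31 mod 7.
By Fermat: 2^{6} ≡ 1 mod 7. 31 = 5×6 + 1. So 2^{31} ≡ 2^{1} ≡ 2 mod 7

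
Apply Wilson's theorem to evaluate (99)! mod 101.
(100)! = (99)! × (100) ≡ -1 (mod 101). So (99)! ≡ -1 × (100)^(-1) ≡ (-1)×(-1) = 1 (mod 101)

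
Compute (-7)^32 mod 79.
By repeated squaring (mod 79): (-7)^{1}≡72, (-7)^{2}≡49, (-7)^{4}≡31, (-7)^{8}≡13, (-7)^{16}≡11, (-7)^{32}≡42. So (-7)^{32} ≡ 42 (mod 79)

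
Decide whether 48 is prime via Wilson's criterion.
(47)! mod 48 = 0. Since 0 ≢ -1 (mod 48), 48 is not prime.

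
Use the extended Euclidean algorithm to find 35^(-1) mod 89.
Extended GCD: 35(28) + 89(-11) = 1. So 35^(-1) ≡ 28 (mod 89). Verify: 35 × 28 = 980 ≡ 1 (mod 89)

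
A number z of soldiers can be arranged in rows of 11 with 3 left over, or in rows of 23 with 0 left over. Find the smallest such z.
M = 11 × 23 = 253. M₁ = 23, y₁ ≡ 1 (mod 11). M₂ = 11, y₂ ≡ 21 (mod 23). z = 3×23×1 + 0×11×21 ≡ 69 (mod 253)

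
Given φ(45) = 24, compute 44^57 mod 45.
By Euler: 44^{24} ≡ 1 mod 45 since gcd(44, 45) = 1. 57 = 2×24 + 9. So 44^{57} ≡ 44^{9} ≡ 44 mod 45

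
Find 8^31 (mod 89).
By repeated squaring (mod 89): 8^{1}≡8, 8^{2}≡64, 8^{4}≡2, 8^{8}≡4, 8^{16}≡16. Then 8^{31} = 8^{16+8+4+2+1} ≡ 16 × 4 × 2 × 64 × 8 ≡ 32 (mod 89)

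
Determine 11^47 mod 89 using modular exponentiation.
By repeated squaring (mod 89): 11^{1}≡11, 11^{2}≡32, 11^{4}≡45, 11^{8}≡67, 11^{16}≡39, 11^{32}≡8. Then 11^{47} = 11^{32+8+4+2+1} ≡ 8 × 67 × 45 × 32 × 11 ≡ 85 (mod 89)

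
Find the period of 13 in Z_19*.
Powers of 13 mod 19: 13^1≡13, 13^2≡17, 13^3≡12, 13^4≡4, 13^5≡14, 13^6≡11, 13^7≡10, 13^8≡16, 13^9≡18, 13^10≡6, 13^11≡2, 13^12≡7, 13^13≡15, 13^14≡5, 13^15≡8, 13^16≡9, 13^17≡3, 13^18≡1. So the order of 13 is 18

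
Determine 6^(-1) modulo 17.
Since 17 is prime, by Fermat 6^(-1) ≡ 6^{15} ≡ 3 mod 17. Verify: 6 × 3 = 18 ≡ 1 mod 17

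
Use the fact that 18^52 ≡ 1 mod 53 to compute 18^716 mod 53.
By Fermat: 18^{52} ≡ 1 mod 53. 716 ≡ 40 mod 52. So 18^{716} ≡ 18^{40} ≡ 10 mod 53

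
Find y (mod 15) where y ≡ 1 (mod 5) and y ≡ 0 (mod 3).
M = 5 × 3 = 15. M₁ = 3, y₁ ≡ 2 (mod 5). M₂ = 5, y₂ ≡ 2 (mod 3). y = 1×3×2 + 0×5×2 ≡ 6 (mod 15)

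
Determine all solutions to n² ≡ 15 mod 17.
The square roots of 15 mod 17 are 7 and 10. Verify: 7² = 49 ≡ 15 mod 17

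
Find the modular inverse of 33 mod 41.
Since 41 is prime, by Fermat 33^(-1) ≡ 33^{39} ≡ 5 mod 41. Verify: 33 × 5 = 165 ≡ 1 mod 41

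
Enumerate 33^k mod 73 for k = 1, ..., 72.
33^1, 33^2, ..., 33^{72} mod 73: [33, 67, 21, 36, 20, 3, 26, 55, 63, 35, 60, 9, 5, 19, 43, 32, 34, 27, 15, 57, 56, 23, 29, 8, 45, 25, 22, 69, 14, 24, 62, 2, 66, 61, 42, 72, 40, 6, 52, 37, 53, 70, 47, 18, 10, 38, 13, 64, 68, 54, 30, 41, 39, 46, 58, 16, 17, 50, 44, 65, 28, 48, 51, 4, 59, 49, 11, 71, 7, 12, 31, 1]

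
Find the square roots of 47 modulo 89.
The square roots of 47 mod 89 are 15 and 74. Verify: 15² = 225 ≡ 47 (mod 89)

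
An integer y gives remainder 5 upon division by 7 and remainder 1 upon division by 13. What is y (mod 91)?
M = 7 × 13 = 91. M₁ = 13, y₁ ≡ 6 (mod 7). M₂ = 7, y₂ ≡ 2 (mod 13). y = 5×13×6 + 1×7×2 ≡ 40 (mod 91)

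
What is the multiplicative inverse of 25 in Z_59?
Since 59 is prime, by Fermat 25^(-1) ≡ 25^{57} ≡ 26 (mod 59). Verify: 25 × 26 = 650 ≡ 1 (mod 59)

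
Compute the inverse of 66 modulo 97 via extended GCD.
Extended GCD: 66(25) + 97(-17) = 1. So 66^(-1) ≡ 25 mod 97. Verify: 66 × 25 = 1650 ≡ 1 mod 97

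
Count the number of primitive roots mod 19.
There are φ(19-1) = φ(18) = 6 primitive roots modulo 19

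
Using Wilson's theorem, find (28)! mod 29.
By Wilson's theorem, (28)! ≡ -1 ≡ 28 (mod 29)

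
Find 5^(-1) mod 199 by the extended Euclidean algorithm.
Extended GCD: 5(40) + 199(-1) = 1. So 5^(-1) ≡ 40 mod 199. Verify: 5 × 40 = 200 ≡ 1 mod 199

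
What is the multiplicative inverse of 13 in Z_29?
Since 29 is prime, by Fermat 13^(-1) ≡ 13^{27} ≡ 9 (mod 29). Verify: 13 × 9 = 117 ≡ 1 (mod 29)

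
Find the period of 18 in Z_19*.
Powers of 18 mod 19: 18^1≡18, 18^2≡1. Order = 2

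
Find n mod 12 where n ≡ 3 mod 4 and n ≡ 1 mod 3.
M = 4 × 3 = 12. M₁ = 3, y₁ ≡ 3 mod 4. M₂ = 4, y₂ ≡ 1 mod 3. n = 3×3×3 + 1×4×1 ≡ 7 mod 12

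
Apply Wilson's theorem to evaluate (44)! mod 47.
(46)! = (44)! × (45) × (46) ≡ -1 mod 47. So (44)! ≡ -1 × [(46)(45)]^(-1) ≡ 23 mod 47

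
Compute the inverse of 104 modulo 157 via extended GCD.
Extended GCD: 104(77) + 157(-51) = 1. So 104^(-1) ≡ 77 (mod 157). Verify: 104 × 77 = 8008 ≡ 1 (mod 157)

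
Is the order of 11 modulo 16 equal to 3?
Powers of 11 mod 16: 11^1≡11, 11^2≡9, 11^3≡3, 11^4≡1. 11^3≡3≢1, so ord ≠ 3. No, the actual order is 4.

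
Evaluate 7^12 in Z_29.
By repeated squaring mod 29: 7^{1}≡7, 7^{2}≡20, 7^{4}≡23, 7^{8}≡7. Then 7^{12} = 7^{8+4} ≡ 7 × 23 ≡ 16 mod 29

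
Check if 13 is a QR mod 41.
By Euler's criterion: 13^{20} ≡ 40 mod 41. Since this equals -1 (≡ 40), 13 is not a QR.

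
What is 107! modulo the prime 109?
(108)! = (107)! × (108) ≡ -1 (mod 109). So (107)! ≡ -1 × (108)^(-1) ≡ (-1)×(-1) = 1 (mod 109)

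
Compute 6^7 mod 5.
Using Fermat: 6^{4} ≡ 1 mod 5. 7 ≡ 3 mod 4. So 6^{7} ≡ 6^{3} ≡ 1 mod 5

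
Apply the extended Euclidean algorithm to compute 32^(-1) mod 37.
Extended GCD: 32(-15) + 37(13) = 1. So 32^(-1) ≡ -15 ≡ 22 (mod 37). Verify: 32 × 22 = 704 ≡ 1 (mod 37)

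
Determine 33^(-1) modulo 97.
Since 97 is prime, by Fermat 33^(-1) ≡ 33^{95} ≡ 50 mod 97. Verify: 33 × 50 = 1650 ≡ 1 mod 97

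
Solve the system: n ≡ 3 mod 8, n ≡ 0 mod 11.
M = 8 × 11 = 88. M₁ = 11, y₁ ≡ 3 mod 8. M₂ = 8, y₂ ≡ 7 mod 11. n = 3×11×3 + 0×8×7 ≡ 11 mod 88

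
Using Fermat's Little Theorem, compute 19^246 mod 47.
By Fermat: 19^{46} ≡ 1 (mod 47). 246 ≡ 16 (mod 46). So 19^{246} ≡ 19^{16} ≡ 36 (mod 47)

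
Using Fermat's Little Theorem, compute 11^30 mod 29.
By Fermat: 11^{28} ≡ 1 mod 29. So 11^{30} = 11^{28} · 11^{2} ≡ 11^{2} ≡ 5 mod 29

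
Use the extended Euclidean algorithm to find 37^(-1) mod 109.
Extended GCD: 37(-53) + 109(18) = 1. So 37^(-1) ≡ -53 ≡ 56 mod 109. Verify: 37 × 56 = 2072 ≡ 1 mod 109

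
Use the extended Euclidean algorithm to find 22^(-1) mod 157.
Extended GCD: 22(50) + 157(-7) = 1. So 22^(-1) ≡ 50 (mod 157). Verify: 22 × 50 = 1100 ≡ 1 (mod 157)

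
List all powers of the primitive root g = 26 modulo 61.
26^1, 26^2, ..., 26^{60} mod 61: [26, 5, 8, 25, 40, 3, 17, 15, 24, 14, 59, 9, 51, 45, 11, 42, 55, 27, 31, 13, 33, 4, 43, 20, 32, 39, 38, 12, 7, 60, 35, 56, 53, 36, 21, 58, 44, 46, 37, 47, 2, 52, 10, 16, 50, 19, 6, 34, 30, 48, 28, 57, 18, 41, 29, 22, 23, 49, 54, 1]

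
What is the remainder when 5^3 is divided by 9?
5^{3} = 125 ≡ 8 mod 9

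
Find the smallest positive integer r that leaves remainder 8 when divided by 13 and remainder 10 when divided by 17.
M = 13 × 17 = 221. M₁ = 17, y₁ ≡ 10 (mod 13). M₂ = 13, y₂ ≡ 4 (mod 17). r = 8×17×10 + 10×13×4 ≡ 112 (mod 221)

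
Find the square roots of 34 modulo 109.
The square roots of 34 mod 109 are 19 and 90. Verify: 19² = 361 ≡ 34 mod 109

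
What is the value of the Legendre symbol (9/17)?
(9/17) = 9^{8} mod 17 = 1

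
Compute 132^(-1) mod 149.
Since 149 is prime, by Fermat 132^(-1) ≡ 132^{147} ≡ 35 mod 149. Verify: 132 × 35 = 4620 ≡ 1 mod 149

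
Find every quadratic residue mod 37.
QRs mod 37: {1, 3, 4, 7, 9, 10, 11, 12, 16, 21, 25, 26, 27, 28, 30, 33, 34, 36}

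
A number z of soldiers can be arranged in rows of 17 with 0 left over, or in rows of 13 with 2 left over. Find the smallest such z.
M = 17 × 13 = 221. M₁ = 13, y₁ ≡ 4 (mod 17). M₂ = 17, y₂ ≡ 10 (mod 13). z = 0×13×4 + 2×17×10 ≡ 119 (mod 221)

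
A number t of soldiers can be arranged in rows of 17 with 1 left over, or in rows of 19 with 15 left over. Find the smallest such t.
M = 17 × 19 = 323. M₁ = 19, y₁ ≡ 9 (mod 17). M₂ = 17, y₂ ≡ 9 (mod 19). t = 1×19×9 + 15×17×9 ≡ 205 (mod 323)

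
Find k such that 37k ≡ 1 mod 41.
Since 41 is prime, by Fermat 37^(-1) ≡ 37^{39} ≡ 10 mod 41. Verify: 37 × 10 = 370 ≡ 1 mod 41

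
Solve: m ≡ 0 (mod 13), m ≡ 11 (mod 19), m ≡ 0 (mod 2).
M = 13 × 19 × 2 = 494. M₁ = 38, y₁ ≡ 12 (mod 13). M₂ = 26, y₂ ≡ 11 (mod 19). M₃ = 247, y₃ ≡ 1 (mod 2). m = 0×38×12 + 11×26×11 + 0×247×1 ≡ 182 (mod 494)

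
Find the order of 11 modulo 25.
Powers of 11 mod 25: 11^1≡11, 11^2≡21, 11^3≡6, 11^4≡16, 11^5≡1. Order = 5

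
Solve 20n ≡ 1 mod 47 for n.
Since 47 is prime, by Fermat 20^(-1) ≡ 20^{45} ≡ 40 mod 47. Verify: 20 × 40 = 800 ≡ 1 mod 47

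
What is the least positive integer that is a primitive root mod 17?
g = 3. For each prime q|16: 3^{8}≡16, none ≡ 1, so ord_17(3) = 16 and 3 is a primitive root.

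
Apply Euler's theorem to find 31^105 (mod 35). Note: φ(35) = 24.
By Euler: 31^{24} ≡ 1 (mod 35) since gcd(31, 35) = 1. 105 = 4×24 + 9. So 31^{105} ≡ 31^{9} ≡ 6 (mod 35)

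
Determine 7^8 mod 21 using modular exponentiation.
By repeated squaring mod 21: 7^{1}≡7, 7^{2}≡7, 7^{4}≡7, 7^{8}≡7. So 7^{8} ≡ 7 mod 21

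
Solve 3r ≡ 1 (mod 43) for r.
Since 43 is prime, by Fermat 3^(-1) ≡ 3^{41} ≡ 29 (mod 43). Verify: 3 × 29 = 87 ≡ 1 (mod 43)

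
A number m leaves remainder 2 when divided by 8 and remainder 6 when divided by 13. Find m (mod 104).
M = 8 × 13 = 104. M₁ = 13, y₁ ≡ 5 (mod 8). M₂ = 8, y₂ ≡ 5 (mod 13). m = 2×13×5 + 6×8×5 ≡ 58 (mod 104)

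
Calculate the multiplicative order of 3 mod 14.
Powers of 3 mod 14: 3^1≡3, 3^2≡9, 3^3≡13, 3^4≡11, 3^5≡5, 3^6≡1. So the order of 3 is 6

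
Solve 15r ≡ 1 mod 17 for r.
Since 17 is prime, by Fermat 15^(-1) ≡ 15^{15} ≡ 8 mod 17. Verify: 15 × 8 = 120 ≡ 1 mod 17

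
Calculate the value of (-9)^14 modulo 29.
By repeated squaring mod 29: (-9)^{1}≡20, (-9)^{2}≡23, (-9)^{4}≡7, (-9)^{8}≡20. Then (-9)^{14} = (-9)^{8+4+2} ≡ 20 × 7 × 23 ≡ 1 mod 29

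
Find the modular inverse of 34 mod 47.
Since 47 is prime, by Fermat 34^(-1) ≡ 34^{45} ≡ 18 (mod 47). Verify: 34 × 18 = 612 ≡ 1 (mod 47)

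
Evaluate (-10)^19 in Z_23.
By repeated squaring (mod 23): (-10)^{1}≡13, (-10)^{2}≡8, (-10)^{4}≡18, (-10)^{8}≡2, (-10)^{16}≡4. Then (-10)^{19} = (-10)^{16+2+1} ≡ 4 × 8 × 13 ≡ 2 (mod 23)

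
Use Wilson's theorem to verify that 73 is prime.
(72)! mod 73 = 72. Since this equals -1 (mod 73), Wilson confirms 73 is prime.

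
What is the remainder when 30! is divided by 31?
By Wilson's theorem, (30)! ≡ -1 ≡ 30 (mod 31)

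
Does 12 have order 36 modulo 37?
12^{9} ≡ 1 mod 37 and 9 < 36, so ord_37(12) = 9 ≠ 36 and 12 is not a primitive root.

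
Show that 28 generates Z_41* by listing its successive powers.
28^1, 28^2, ..., 28^{40} mod 41: [28, 5, 17, 25, 3, 2, 15, 10, 34, 9, 6, 4, 30, 20, 27, 18, 12, 8, 19, 40, 13, 36, 24, 16, 38, 39, 26, 31, 7, 32, 35, 37, 11, 21, 14, 23, 29, 33, 22, 1]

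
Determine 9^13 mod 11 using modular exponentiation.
Using Fermat: 9^{10} ≡ 1 (mod 11). 13 ≡ 3 (mod 10). So 9^{13} ≡ 9^{3} ≡ 3 (mod 11)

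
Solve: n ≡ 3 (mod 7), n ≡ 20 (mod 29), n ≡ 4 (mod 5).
M = 7 × 29 × 5 = 1015. M₁ = 145, y₁ ≡ 3 (mod 7). M₂ = 35, y₂ ≡ 5 (mod 29). M₃ = 203, y₃ ≡ 2 (mod 5). n = 3×145×3 + 20×35×5 + 4×203×2 ≡ 339 (mod 1015)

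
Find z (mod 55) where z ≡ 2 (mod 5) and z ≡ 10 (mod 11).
M = 5 × 11 = 55. M₁ = 11, y₁ ≡ 1 (mod 5). M₂ = 5, y₂ ≡ 9 (mod 11). z = 2×11×1 + 10×5×9 ≡ 32 (mod 55)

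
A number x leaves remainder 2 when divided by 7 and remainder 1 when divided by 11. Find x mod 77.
M = 7 × 11 = 77. M₁ = 11, y₁ ≡ 2 mod 7. M₂ = 7, y₂ ≡ 8 mod 11. x = 2×11×2 + 1×7×8 ≡ 23 mod 77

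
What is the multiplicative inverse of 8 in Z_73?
Since 73 is prime, by Fermat 8^(-1) ≡ 8^{71} ≡ 64 (mod 73). Verify: 8 × 64 = 512 ≡ 1 (mod 73)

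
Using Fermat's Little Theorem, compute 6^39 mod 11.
By Fermat: 6^{10} ≡ 1 (mod 11). 39 = 3×10 + 9. So 6^{39} ≡ 6^{9} ≡ 2 (mod 11)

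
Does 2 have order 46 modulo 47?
2^{23} ≡ 1 mod 47 and 23 < 46, so ord_47(2) = 23 ≠ 46 and 2 is not a primitive root.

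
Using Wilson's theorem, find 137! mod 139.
(138)! = (137)! × (138) ≡ -1 mod 139. So (137)! ≡ -1 × (138)^(-1) ≡ (-1)×(-1) = 1 mod 139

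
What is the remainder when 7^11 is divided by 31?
By repeated squaring mod 31: 7^{1}≡7, 7^{2}≡18, 7^{4}≡14, 7^{8}≡10. Then 7^{11} = 7^{8+2+1} ≡ 10 × 18 × 7 ≡ 20 mod 31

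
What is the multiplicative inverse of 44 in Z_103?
Since 103 is prime, by Fermat 44^(-1) ≡ 44^{101} ≡ 96 (mod 103). Verify: 44 × 96 = 4224 ≡ 1 (mod 103)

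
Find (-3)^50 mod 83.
By repeated squaring mod 83: (-3)^{1}≡80, (-3)^{2}≡9, (-3)^{4}≡81, (-3)^{8}≡4, (-3)^{16}≡16, (-3)^{32}≡7. Then (-3)^{50} = (-3)^{32+16+2} ≡ 7 × 16 × 9 ≡ 12 mod 83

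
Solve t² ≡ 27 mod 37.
The square roots of 27 mod 37 are 8 and 29. Verify: 8² = 64 ≡ 27 mod 37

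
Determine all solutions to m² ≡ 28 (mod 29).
The square roots of 28 mod 29 are 12 and 17. Verify: 12² = 144 ≡ 28 (mod 29)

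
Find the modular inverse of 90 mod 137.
Since 137 is prime, by Fermat 90^(-1) ≡ 90^{135} ≡ 102 (mod 137). Verify: 90 × 102 = 9180 ≡ 1 (mod 137)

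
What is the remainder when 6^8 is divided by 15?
By repeated squaring (mod 15): 6^{1}≡6, 6^{2}≡6, 6^{4}≡6, 6^{8}≡6. So 6^{8} ≡ 6 (mod 15)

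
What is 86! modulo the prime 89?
(88)! = (86)! × (87) × (88) ≡ -1 (mod 89). So (86)! ≡ -1 × [(88)(87)]^(-1) ≡ 44 (mod 89)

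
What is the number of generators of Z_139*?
Number of primitive roots mod 139 = φ(p-1) = φ(138) = 44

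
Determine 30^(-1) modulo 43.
Since 43 is prime, by Fermat 30^(-1) ≡ 30^{41} ≡ 33 mod 43. Verify: 30 × 33 = 990 ≡ 1 mod 43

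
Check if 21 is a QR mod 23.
By Euler's criterion: 21^{11} ≡ 22 (mod 23). Since this equals -1 (≡ 22), 21 is not a QR.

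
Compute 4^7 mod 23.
By repeated squaring mod 23: 4^{1}≡4, 4^{2}≡16, 4^{4}≡3. Then 4^{7} = 4^{4+2+1} ≡ 3 × 16 × 4 ≡ 8 mod 23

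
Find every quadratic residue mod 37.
Quadratic residues modulo 37: {1, 3, 4, 7, 9, 10, 11, 12, 16, 21, 25, 26, 27, 28, 30, 33, 34, 36}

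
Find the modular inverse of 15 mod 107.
Since 107 is prime, by Fermat 15^(-1) ≡ 15^{105} ≡ 50 mod 107. Verify: 15 × 50 = 750 ≡ 1 mod 107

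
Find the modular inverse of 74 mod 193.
Since 193 is prime, by Fermat 74^(-1) ≡ 74^{191} ≡ 60 mod 193. Verify: 74 × 60 = 4440 ≡ 1 mod 193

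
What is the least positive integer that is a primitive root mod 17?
g = 3. Powers: [3, 9, 10, 13, 5, 15, 11, ...] generates all 16 non-zero residues.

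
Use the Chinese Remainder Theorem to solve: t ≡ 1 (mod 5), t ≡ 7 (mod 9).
M = 5 × 9 = 45. M₁ = 9, y₁ ≡ 4 (mod 5). M₂ = 5, y₂ ≡ 2 (mod 9). t = 1×9×4 + 7×5×2 ≡ 16 (mod 45)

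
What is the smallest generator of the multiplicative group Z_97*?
g = 5. Powers: [5, 25, 28, 43, 21, 8, 40, 6, ...] generates all 96 non-zero residues.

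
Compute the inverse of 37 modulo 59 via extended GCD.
Extended GCD: 37(8) + 59(-5) = 1. So 37^(-1) ≡ 8 mod 59. Verify: 37 × 8 = 296 ≡ 1 mod 59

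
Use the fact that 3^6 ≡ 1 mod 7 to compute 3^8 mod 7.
By Fermat: 3^{6} ≡ 1 mod 7. So 3^{8} = 3^{6} · 3^{2} ≡ 3^{2} ≡ 2 mod 7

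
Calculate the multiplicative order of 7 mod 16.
Powers of 7 mod 16: 7^1≡7, 7^2≡1. So the order of 7 is 2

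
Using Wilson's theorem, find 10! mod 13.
(12)! = (10)! × (11) × (12) ≡ -1 (mod 13). So (10)! ≡ -1 × [(12)(11)]^(-1) ≡ 6 (mod 13)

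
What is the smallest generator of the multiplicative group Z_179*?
g = 2. Powers: [2, 4, 8, 16, 32, 64, 128, 77, 154, 129, ...] generates all 178 non-zero residues.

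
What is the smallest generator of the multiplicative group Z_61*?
g = 2. For each prime q|60: 2^{30}≡60, 2^{20}≡47, 2^{12}≡9, none ≡ 1, so ord_61(2) = 60 and 2 is a primitive root.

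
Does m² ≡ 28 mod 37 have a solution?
By Euler's criterion: 28^{18} ≡ 1 mod 37. Since this equals 1, 28 is a QR.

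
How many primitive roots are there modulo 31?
A prime p has φ(p-1) primitive roots; here φ(30) = 8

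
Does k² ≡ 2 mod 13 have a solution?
By Euler's criterion: 2^{6} ≡ 12 mod 13. Since this equals -1 (≡ 12), 2 is not a QR.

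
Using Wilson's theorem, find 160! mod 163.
(162)! = (160)! × (161) × (162) ≡ -1 mod 163. So (160)! ≡ -1 × [(162)(161)]^(-1) ≡ 81 mod 163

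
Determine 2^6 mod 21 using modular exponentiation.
By repeated squaring mod 21: 2^{1}≡2, 2^{2}≡4, 2^{4}≡16. Then 2^{6} = 2^{4+2} ≡ 16 × 4 ≡ 1 mod 21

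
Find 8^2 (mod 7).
8^{2} = 64 ≡ 1 (mod 7)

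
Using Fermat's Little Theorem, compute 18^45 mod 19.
By Fermat: 18^{18} ≡ 1 mod 19. 45 = 2×18 + 9. So 18^{45} ≡ 18^{9} ≡ 18 mod 19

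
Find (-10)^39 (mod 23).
Using Fermat: (-10)^{22} ≡ 1 (mod 23). 39 ≡ 17 (mod 22). So (-10)^{39} ≡ (-10)^{17} ≡ 6 (mod 23)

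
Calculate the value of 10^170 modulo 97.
Using Fermat: 10^{96} ≡ 1 (mod 97). 170 ≡ 74 (mod 96). So 10^{170} ≡ 10^{74} ≡ 66 (mod 97)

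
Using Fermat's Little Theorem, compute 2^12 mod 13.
By Fermat's Little Theorem, 2^{12} ≡ 1 (mod 13) since 13 is prime and gcd(2, 13) = 1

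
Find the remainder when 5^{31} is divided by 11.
By Fermat: 5^{10} ≡ 1 mod 11. 31 = 3×10 + 1. So 5^{31} ≡ 5^{1} ≡ 5 mod 11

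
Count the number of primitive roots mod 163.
Number of primitive roots mod 163 = φ(p-1) = φ(162) = 54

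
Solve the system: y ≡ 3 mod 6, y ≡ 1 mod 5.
M = 6 × 5 = 30. M₁ = 5, y₁ ≡ 5 mod 6. M₂ = 6, y₂ ≡ 1 mod 5. y = 3×5×5 + 1×6×1 ≡ 21 mod 30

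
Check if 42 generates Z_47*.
42^{23} ≡ 1 mod 47 and 23 < 46, so ord_47(42) = 23 ≠ 46 and 42 is not a primitive root.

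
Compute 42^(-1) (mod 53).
Since 53 is prime, by Fermat 42^(-1) ≡ 42^{51} ≡ 24 (mod 53). Verify: 42 × 24 = 1008 ≡ 1 (mod 53)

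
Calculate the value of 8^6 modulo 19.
By repeated squaring mod 19: 8^{1}≡8, 8^{2}≡7, 8^{4}≡11. Then 8^{6} = 8^{4+2} ≡ 11 × 7 ≡ 1 mod 19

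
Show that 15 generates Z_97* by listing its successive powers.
15^1, 15^2, ..., 15^{96} mod 97: [15, 31, 77, 88, 59, 12, 83, 81, 51, 86, 29, 47, 26, 2, 30, 62, 57, 79, 21, 24, 69, 65, 5, 75, 58, 94, 52, 4, 60, 27, 17, 61, 42, 48, 41, 33, 10, 53, 19, 91, 7, 8, 23, 54, 34, 25, 84, 96, 82, 66, 20, 9, 38, 85, 14, 16, 46, 11, 68, 50, 71, 95, 67, 35, 40, 18, 76, 73, 28, 32, 92, 22, 39, 3, 45, 93, 37, 70, 80, 36, 55, 49, 56, 64, 87, 44, 78, 6, 90, 89, 74, 43, 63, 72, 13, 1]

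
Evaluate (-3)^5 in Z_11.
By repeated squaring (mod 11): (-3)^{1}≡8, (-3)^{2}≡9, (-3)^{4}≡4. Then (-3)^{5} = (-3)^{4+1} ≡ 4 × 8 ≡ 10 (mod 11)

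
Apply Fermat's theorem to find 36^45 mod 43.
By Fermat: 36^{42} ≡ 1 mod 43. So 36^{45} = 36^{42} · 36^{3} ≡ 36^{3} ≡ 1 mod 43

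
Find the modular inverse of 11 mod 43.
Since 43 is prime, by Fermat 11^(-1) ≡ 11^{41} ≡ 4 (mod 43). Verify: 11 × 4 = 44 ≡ 1 (mod 43)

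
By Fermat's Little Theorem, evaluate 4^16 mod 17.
By Fermat's Little Theorem, 4^{16} ≡ 1 mod 17 since 17 is prime and gcd(4, 17) = 1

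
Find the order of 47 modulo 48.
Powers of 47 mod 48: 47^1≡47, 47^2≡1. ord_48(47) = 2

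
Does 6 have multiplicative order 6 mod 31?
Powers of 6 mod 31: 6^1≡6, 6^2≡5, 6^3≡30, 6^4≡25, 6^5≡26, 6^6≡1. First k with 6^k≡1 is k=6. Yes, ord_31(6) = 6.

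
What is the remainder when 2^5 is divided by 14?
By repeated squaring mod 14: 2^{1}≡2, 2^{2}≡4, 2^{4}≡2. Then 2^{5} = 2^{4+1} ≡ 2 × 2 ≡ 4 mod 14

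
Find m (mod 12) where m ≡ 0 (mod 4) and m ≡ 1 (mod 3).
M = 4 × 3 = 12. M₁ = 3, y₁ ≡ 3 (mod 4). M₂ = 4, y₂ ≡ 1 (mod 3). m = 0×3×3 + 1×4×1 ≡ 4 (mod 12)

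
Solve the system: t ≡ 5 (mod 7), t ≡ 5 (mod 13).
M = 7 × 13 = 91. M₁ = 13, y₁ ≡ 6 (mod 7). M₂ = 7, y₂ ≡ 2 (mod 13). t = 5×13×6 + 5×7×2 ≡ 5 (mod 91)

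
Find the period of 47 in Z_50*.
Powers of 47 mod 50: 47^1≡47, 47^2≡9, 47^3≡23, 47^4≡31, 47^5≡7, 47^6≡29, 47^7≡13, 47^8≡11, 47^9≡17, 47^10≡49, 47^11≡3, 47^12≡41, 47^13≡27, 47^14≡19, 47^15≡43, 47^16≡21, 47^17≡37, 47^18≡39, 47^19≡33, 47^20≡1. Order = 20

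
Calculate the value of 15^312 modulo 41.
Using Fermat: 15^{40} ≡ 1 (mod 41). 312 ≡ 32 (mod 40). So 15^{312} ≡ 15^{32} ≡ 16 (mod 41)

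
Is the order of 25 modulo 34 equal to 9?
Powers of 25 mod 34: 25^1≡25, 25^2≡13, 25^3≡19, 25^4≡33, 25^5≡9, 25^6≡21, 25^7≡15, 25^8≡1. Already 25^8≡1, so the order is 8 < 9. No, the actual order is 8.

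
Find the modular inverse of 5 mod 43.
Since 43 is prime, by Fermat 5^(-1) ≡ 5^{41} ≡ 26 (mod 43). Verify: 5 × 26 = 130 ≡ 1 (mod 43)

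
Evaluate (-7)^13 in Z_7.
By repeated squaring (mod 7): (-7)^{1}≡0, (-7)^{2}≡0, (-7)^{4}≡0, (-7)^{8}≡0. Then (-7)^{13} = (-7)^{8+4+1} ≡ 0 × 0 × 0 ≡ 0 (mod 7)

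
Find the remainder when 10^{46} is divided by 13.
By Fermat: 10^{12} ≡ 1 mod 13. 46 = 3×12 + 10. So 10^{46} ≡ 10^{10} ≡ 3 mod 13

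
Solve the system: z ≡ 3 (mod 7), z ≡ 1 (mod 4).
M = 7 × 4 = 28. M₁ = 4, y₁ ≡ 2 (mod 7). M₂ = 7, y₂ ≡ 3 (mod 4). z = 3×4×2 + 1×7×3 ≡ 17 (mod 28)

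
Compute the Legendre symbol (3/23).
(3/23) = 3^{11} mod 23 = 1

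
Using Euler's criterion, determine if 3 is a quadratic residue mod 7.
By Euler's criterion: 3^{3} ≡ 6 mod 7. Since this equals -1 (≡ 6), 3 is not a QR.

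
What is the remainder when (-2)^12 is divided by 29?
By repeated squaring (mod 29): (-2)^{1}≡27, (-2)^{2}≡4, (-2)^{4}≡16, (-2)^{8}≡24. Then (-2)^{12} = (-2)^{8+4} ≡ 24 × 16 ≡ 7 (mod 29)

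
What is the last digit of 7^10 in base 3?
Using Fermat: 7^{2} ≡ 1 (mod 3). 10 ≡ 0 (mod 2). So 7^{10} ≡ 7^{0} ≡ 1 (mod 3)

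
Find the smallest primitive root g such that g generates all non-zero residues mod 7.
g = 3. Powers: [3, 2, 6, 4, 5, 1] generates all 6 non-zero residues.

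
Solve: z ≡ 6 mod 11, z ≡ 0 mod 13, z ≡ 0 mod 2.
M = 11 × 13 × 2 = 286. M₁ = 26, y₁ ≡ 3 mod 11. M₂ = 22, y₂ ≡ 3 mod 13. M₃ = 143, y₃ ≡ 1 mod 2. z = 6×26×3 + 0×22×3 + 0×143×1 ≡ 182 mod 286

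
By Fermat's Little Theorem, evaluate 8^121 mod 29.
By Fermat: 8^{28} ≡ 1 mod 29. 121 = 4×28 + 9. So 8^{121} ≡ 8^{9} ≡ 15 mod 29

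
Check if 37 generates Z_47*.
37^{23} ≡ 1 (mod 47) and 23 < 46, so ord_47(37) = 23 ≠ 46 and 37 is not a primitive root.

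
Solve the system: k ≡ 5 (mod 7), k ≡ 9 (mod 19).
M = 7 × 19 = 133. M₁ = 19, y₁ ≡ 3 (mod 7). M₂ = 7, y₂ ≡ 11 (mod 19). k = 5×19×3 + 9×7×11 ≡ 47 (mod 133)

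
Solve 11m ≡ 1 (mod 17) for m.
Since 17 is prime, by Fermat 11^(-1) ≡ 11^{15} ≡ 14 (mod 17). Verify: 11 × 14 = 154 ≡ 1 (mod 17)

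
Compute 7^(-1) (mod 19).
Since 19 is prime, by Fermat 7^(-1) ≡ 7^{17} ≡ 11 (mod 19). Verify: 7 × 11 = 77 ≡ 1 (mod 19)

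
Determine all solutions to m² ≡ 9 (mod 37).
The square roots of 9 mod 37 are 34 and 3. Verify: 34² = 1156 ≡ 9 (mod 37)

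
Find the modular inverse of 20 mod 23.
Since 23 is prime, by Fermat 20^(-1) ≡ 20^{21} ≡ 15 mod 23. Verify: 20 × 15 = 300 ≡ 1 mod 23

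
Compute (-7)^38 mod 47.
By repeated squaring (mod 47): (-7)^{1}≡40, (-7)^{2}≡2, (-7)^{4}≡4, (-7)^{8}≡16, (-7)^{16}≡21, (-7)^{32}≡18. Then (-7)^{38} = (-7)^{32+4+2} ≡ 18 × 4 × 2 ≡ 3 (mod 47)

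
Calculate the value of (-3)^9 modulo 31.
By repeated squaring (mod 31): (-3)^{1}≡28, (-3)^{2}≡9, (-3)^{4}≡19, (-3)^{8}≡20. Then (-3)^{9} = (-3)^{8+1} ≡ 20 × 28 ≡ 2 (mod 31)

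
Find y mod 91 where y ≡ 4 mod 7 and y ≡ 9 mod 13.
M = 7 × 13 = 91. M₁ = 13, y₁ ≡ 6 mod 7. M₂ = 7, y₂ ≡ 2 mod 13. y = 4×13×6 + 9×7×2 ≡ 74 mod 91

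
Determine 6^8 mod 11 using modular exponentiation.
By repeated squaring mod 11: 6^{1}≡6, 6^{2}≡3, 6^{4}≡9, 6^{8}≡4. So 6^{8} ≡ 4 mod 11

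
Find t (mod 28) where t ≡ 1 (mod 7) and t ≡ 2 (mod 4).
M = 7 × 4 = 28. M₁ = 4, y₁ ≡ 2 (mod 7). M₂ = 7, y₂ ≡ 3 (mod 4). t = 1×4×2 + 2×7×3 ≡ 22 (mod 28)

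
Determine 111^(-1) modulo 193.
Since 193 is prime, by Fermat 111^(-1) ≡ 111^{191} ≡ 40 mod 193. Verify: 111 × 40 = 4440 ≡ 1 mod 193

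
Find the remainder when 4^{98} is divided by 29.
By Fermat: 4^{28} ≡ 1 (mod 29). 98 = 3×28 + 14. So 4^{98} ≡ 4^{14} ≡ 1 (mod 29)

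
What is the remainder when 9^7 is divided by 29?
By repeated squaring (mod 29): 9^{1}≡9, 9^{2}≡23, 9^{4}≡7. Then 9^{7} = 9^{4+2+1} ≡ 7 × 23 × 9 ≡ 28 (mod 29)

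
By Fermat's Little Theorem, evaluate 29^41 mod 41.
By Fermat: 29^{40} ≡ 1 mod 41. So 29^{41} = 29^{40} · 29^{1} ≡ 29^{1} ≡ 29 mod 41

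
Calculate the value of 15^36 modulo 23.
Using Fermat: 15^{22} ≡ 1 mod 23. 36 ≡ 14 mod 22. So 15^{36} ≡ 15^{14} ≡ 6 mod 23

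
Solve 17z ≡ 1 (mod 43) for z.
Since 43 is prime, by Fermat 17^(-1) ≡ 17^{41} ≡ 38 (mod 43). Verify: 17 × 38 = 646 ≡ 1 (mod 43)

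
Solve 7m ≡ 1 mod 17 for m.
Since 17 is prime, by Fermat 7^(-1) ≡ 7^{15} ≡ 5 mod 17. Verify: 7 × 5 = 35 ≡ 1 mod 17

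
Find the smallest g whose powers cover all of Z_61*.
g = 2. For each prime q|60: 2^{30}≡60, 2^{20}≡47, 2^{12}≡9, none ≡ 1, so ord_61(2) = 60 and 2 is a primitive root.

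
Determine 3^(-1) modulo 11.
Since 11 is prime, by Fermat 3^(-1) ≡ 3^{9} ≡ 4 mod 11. Verify: 3 × 4 = 12 ≡ 1 mod 11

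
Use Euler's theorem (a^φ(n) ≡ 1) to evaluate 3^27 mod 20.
By Euler: 3^{8} ≡ 1 (mod 20) since gcd(3, 20) = 1. 27 = 3×8 + 3. So 3^{27} ≡ 3^{3} ≡ 7 (mod 20)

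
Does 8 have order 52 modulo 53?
ord_53(8) divides 52. For each prime q|52: 8^{26}≡52, 8^{4}≡15, none ≡ 1. So 8 has order 52 and is a primitive root mod 53.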